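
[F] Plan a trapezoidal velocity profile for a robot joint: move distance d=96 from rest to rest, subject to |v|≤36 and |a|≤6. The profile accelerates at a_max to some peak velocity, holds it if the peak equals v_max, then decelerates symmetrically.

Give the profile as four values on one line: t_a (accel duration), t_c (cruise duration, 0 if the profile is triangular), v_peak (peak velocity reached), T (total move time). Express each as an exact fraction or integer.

(v_max)²/a_max = 36²/6 = 216
96 < 216 → triangular
v_peak = √(96·6) = √576 = 24
t_a = 24/6 = 4; t_c = 0
T = 2·4 = 8

t_a=4 t_c=0 v_peak=24 T=8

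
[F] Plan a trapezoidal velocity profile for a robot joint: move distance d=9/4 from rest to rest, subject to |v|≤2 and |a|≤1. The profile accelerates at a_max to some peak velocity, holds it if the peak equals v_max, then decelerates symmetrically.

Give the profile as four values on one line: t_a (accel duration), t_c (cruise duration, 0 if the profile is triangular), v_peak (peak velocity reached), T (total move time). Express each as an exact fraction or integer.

(v_max)²/a_max = 2²/1 = 4
9/4 < 4 → triangular
v_peak = √(9/4·1) = √(9/4) = 3/2
t_a = (3/2)/1 = 3/2; t_c = 0
T = 2·3/2 = 3

t_a=3/2 t_c=0 v_peak=3/2 T=3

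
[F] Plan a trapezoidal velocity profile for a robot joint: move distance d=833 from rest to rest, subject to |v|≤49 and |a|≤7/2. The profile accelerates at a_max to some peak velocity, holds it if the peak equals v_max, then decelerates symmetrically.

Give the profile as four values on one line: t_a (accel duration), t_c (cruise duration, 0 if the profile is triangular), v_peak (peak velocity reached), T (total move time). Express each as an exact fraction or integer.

v_max²/a_max = 49²/(7/2) = 686
833 ≥ 686 ⇒ cruise phase
t_a = 49/(7/2) = 14; v_peak = 49
d_cruise = 833 − 686 = 147; t_c = 147/49 = 3
T = 2·14 + 3 = 31

t_a=14 t_c=3 v_peak=49 T=31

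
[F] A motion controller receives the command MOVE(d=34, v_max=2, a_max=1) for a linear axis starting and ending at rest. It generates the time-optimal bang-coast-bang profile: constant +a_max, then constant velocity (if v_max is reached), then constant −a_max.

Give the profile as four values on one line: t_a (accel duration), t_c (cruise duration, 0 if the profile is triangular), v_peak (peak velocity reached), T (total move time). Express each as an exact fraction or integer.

t_a=2 t_c=15 v_peak=2 T=19

vₘ²/aₘ = 2²/1 = 4
34 ≥ 4 → trapezoidal
t_a = 2/1 = 2; v_peak = 2
d_cruise = 34 − 4 = 30; t_c = 30/2 = 15
T = 2·2 + 15 = 19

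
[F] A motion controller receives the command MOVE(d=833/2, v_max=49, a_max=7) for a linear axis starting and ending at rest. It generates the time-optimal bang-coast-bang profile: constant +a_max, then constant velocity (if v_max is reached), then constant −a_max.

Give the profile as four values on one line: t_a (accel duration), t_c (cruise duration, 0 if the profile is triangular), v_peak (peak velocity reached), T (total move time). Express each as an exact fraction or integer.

t_a=7 t_c=3/2 v_peak=49 T=31/2

(v_max)²/a_max = 49²/7 = 343
833/2 ≥ 343 → trapezoidal
t_a = 49/7 = 7; v_peak = 49
d_cruise = 833/2 − 343 = 147/2; t_c = (147/2)/49 = 3/2
T = 2·7 + 3/2 = 31/2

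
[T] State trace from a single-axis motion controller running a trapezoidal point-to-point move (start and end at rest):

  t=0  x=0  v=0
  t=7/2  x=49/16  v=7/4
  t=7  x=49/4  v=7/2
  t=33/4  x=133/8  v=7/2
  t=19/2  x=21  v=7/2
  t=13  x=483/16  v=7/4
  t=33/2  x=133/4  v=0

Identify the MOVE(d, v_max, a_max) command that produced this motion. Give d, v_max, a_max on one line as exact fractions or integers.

final state: t=33/2, x=133/4, v=0 → d = 133/4
a_max = (7/4−0)/(7/2−0) = 1/2
max v = 7/2 over t∈[7,19/2] → v_max = 7/2
check: 7/2·(7+5/2) = 133/4 ✓

d=133/4 v_max=7/2 a_max=1/2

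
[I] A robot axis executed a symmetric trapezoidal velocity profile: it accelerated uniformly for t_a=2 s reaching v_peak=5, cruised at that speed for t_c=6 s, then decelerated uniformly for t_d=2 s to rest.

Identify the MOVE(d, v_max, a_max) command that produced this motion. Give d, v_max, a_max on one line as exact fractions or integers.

a_max = 5/2
d_a = ½·5·2 = 5; d_c = 5·6 = 30
d = 2·5 + 30 = 40
t_c = 6 > 0 ⇒ limit active, v_max = 5

d=40 v_max=5 a_max=5/2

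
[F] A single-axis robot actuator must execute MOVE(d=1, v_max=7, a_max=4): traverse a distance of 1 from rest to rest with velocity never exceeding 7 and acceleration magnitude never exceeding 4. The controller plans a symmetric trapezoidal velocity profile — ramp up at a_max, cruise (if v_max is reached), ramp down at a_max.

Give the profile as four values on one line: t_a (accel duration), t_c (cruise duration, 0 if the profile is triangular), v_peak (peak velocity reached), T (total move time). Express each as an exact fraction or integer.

t_a=1/2 t_c=0 v_peak=2 T=1

v_max²/a_max = 7²/4 = 49/4
1 < 49/4 so t_c = 0
v_peak = √(1·4) = √4 = 2
t_a = 2/4 = 1/2; t_c = 0
T = 2·1/2 = 1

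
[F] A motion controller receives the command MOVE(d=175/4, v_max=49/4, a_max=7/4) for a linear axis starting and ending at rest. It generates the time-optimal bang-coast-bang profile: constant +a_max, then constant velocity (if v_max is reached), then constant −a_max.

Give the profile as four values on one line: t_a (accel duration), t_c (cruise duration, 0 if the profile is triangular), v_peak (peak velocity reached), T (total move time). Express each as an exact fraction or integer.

vₘ²/aₘ = (49/4)²/(7/4) = 343/4
175/4 < 343/4 ⇒ no cruise
v_peak = √(175/4·7/4) = √(1225/16) = 35/4
t_a = (35/4)/(7/4) = 5; t_c = 0
T = 2·5 = 10

t_a=5 t_c=0 v_peak=35/4 T=10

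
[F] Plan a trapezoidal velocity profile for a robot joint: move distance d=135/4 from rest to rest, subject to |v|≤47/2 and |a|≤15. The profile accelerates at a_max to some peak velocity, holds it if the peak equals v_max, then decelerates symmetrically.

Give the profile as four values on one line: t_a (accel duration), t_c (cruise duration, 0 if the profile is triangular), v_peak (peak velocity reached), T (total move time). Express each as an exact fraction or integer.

t_a=3/2 t_c=0 v_peak=45/2 T=3

v_max²/a_max = (47/2)²/15 = 2209/60
135/4 < 2209/60 ⇒ no cruise
v_peak = √(135/4·15) = √(2025/4) = 45/2
t_a = (45/2)/15 = 3/2; t_c = 0
T = 2·3/2 = 3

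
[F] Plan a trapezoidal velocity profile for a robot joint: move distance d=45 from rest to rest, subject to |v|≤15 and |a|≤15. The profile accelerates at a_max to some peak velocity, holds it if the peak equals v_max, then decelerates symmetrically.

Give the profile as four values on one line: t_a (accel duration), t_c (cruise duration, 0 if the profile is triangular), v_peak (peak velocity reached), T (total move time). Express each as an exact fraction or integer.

t_a=1 t_c=2 v_peak=15 T=4

(v_max)²/a_max = 15²/15 = 15
45 ≥ 15 → trapezoidal
t_a = 15/15 = 1; v_peak = 15
d_cruise = 45 − 15 = 30; t_c = 30/15 = 2
T = 2·1 + 2 = 4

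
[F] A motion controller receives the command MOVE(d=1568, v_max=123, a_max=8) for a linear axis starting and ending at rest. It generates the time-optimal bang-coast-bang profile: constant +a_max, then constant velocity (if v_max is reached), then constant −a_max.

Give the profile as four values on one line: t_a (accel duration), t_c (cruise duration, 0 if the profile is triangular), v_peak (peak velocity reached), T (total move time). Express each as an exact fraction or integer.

t_a=14 t_c=0 v_peak=112 T=28

vₘ²/aₘ = 123²/8 = 15129/8
1568 < 15129/8 ⇒ no cruise
v_peak = √(1568·8) = √12544 = 112
t_a = 112/8 = 14; t_c = 0
T = 2·14 = 28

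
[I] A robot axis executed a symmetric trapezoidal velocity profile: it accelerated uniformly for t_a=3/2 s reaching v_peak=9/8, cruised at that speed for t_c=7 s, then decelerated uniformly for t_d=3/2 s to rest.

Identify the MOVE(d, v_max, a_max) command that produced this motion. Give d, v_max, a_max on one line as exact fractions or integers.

d=153/16 v_max=9/8 a_max=3/4

a_max = (9/8)/(3/2) = 3/4
d_a = ½·9/8·3/2 = 27/32; d_c = 9/8·7 = 63/8
d = 2·27/32 + 63/8 = 153/16
t_c = 7 > 0 ⇒ limit active, v_max = 9/8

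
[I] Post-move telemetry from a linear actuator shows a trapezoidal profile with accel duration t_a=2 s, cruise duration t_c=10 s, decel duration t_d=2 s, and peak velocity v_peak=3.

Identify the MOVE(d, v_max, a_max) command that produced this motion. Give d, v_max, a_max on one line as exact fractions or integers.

a_max = 3/2
d_a = ½·3·2 = 3; d_c = 3·10 = 30
d = 2·3 + 30 = 36
t_c = 10 > 0 so v_max = 3

d=36 v_max=3 a_max=3/2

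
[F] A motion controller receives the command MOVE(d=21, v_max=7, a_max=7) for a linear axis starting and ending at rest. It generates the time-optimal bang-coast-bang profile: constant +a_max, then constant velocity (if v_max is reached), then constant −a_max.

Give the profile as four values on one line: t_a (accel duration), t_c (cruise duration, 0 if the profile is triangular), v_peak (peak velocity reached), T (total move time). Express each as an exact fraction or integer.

v_max²/a_max = 7²/7 = 7
21 ≥ 7 so v_max reached
t_a = 7/7 = 1; v_peak = 7
d_cruise = 21 − 7 = 14; t_c = 14/7 = 2
T = 2·1 + 2 = 4

t_a=1 t_c=2 v_peak=7 T=4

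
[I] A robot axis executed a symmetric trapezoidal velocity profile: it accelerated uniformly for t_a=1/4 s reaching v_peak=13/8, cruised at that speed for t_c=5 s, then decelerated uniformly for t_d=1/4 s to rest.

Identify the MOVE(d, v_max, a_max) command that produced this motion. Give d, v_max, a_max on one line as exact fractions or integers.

a_max = (13/8)/(1/4) = 13/2
d_a = ½·13/8·1/4 = 13/64; d_c = 13/8·5 = 65/8
d = 2·13/64 + 65/8 = 273/32
t_c = 5 > 0 → v_max = v_peak = 13/8

d=273/32 v_max=13/8 a_max=13/2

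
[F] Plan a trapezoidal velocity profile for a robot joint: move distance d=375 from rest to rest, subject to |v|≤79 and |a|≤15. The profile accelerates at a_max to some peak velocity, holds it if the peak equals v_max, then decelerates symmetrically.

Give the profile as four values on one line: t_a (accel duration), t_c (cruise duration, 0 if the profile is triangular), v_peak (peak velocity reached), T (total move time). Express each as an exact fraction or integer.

vₘ²/aₘ = 79²/15 = 6241/15
375 < 6241/15 ⇒ no cruise
v_peak = √(375·15) = √5625 = 75
t_a = 75/15 = 5; t_c = 0
T = 2·5 = 10

t_a=5 t_c=0 v_peak=75 T=10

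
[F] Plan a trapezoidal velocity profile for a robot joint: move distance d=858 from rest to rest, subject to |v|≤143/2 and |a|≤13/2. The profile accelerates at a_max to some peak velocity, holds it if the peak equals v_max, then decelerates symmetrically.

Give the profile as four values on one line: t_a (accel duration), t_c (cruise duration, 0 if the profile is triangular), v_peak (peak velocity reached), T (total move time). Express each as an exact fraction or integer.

t_a=11 t_c=1 v_peak=143/2 T=23

vₘ²/aₘ = (143/2)²/(13/2) = 1573/2
858 ≥ 1573/2 ⇒ cruise phase
t_a = (143/2)/(13/2) = 11; v_peak = 143/2
d_cruise = 858 − 1573/2 = 143/2; t_c = (143/2)/(143/2) = 1
T = 2·11 + 1 = 23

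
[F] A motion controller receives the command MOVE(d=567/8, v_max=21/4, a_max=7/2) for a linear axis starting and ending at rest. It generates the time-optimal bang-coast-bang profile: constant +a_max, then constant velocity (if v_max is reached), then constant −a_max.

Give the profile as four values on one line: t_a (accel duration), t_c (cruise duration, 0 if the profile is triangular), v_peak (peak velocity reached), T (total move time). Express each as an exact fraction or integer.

t_a=3/2 t_c=12 v_peak=21/4 T=15

(v_max)²/a_max = (21/4)²/(7/2) = 63/8
567/8 ≥ 63/8 ⇒ cruise phase
t_a = (21/4)/(7/2) = 3/2; v_peak = 21/4
d_cruise = 567/8 − 63/8 = 63; t_c = 63/(21/4) = 12
T = 2·3/2 + 12 = 15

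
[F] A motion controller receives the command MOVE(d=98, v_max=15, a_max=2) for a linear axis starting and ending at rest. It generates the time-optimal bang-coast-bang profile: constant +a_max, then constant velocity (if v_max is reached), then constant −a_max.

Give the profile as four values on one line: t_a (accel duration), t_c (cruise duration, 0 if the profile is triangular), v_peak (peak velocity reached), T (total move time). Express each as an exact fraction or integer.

t_a=7 t_c=0 v_peak=14 T=14

vₘ²/aₘ = 15²/2 = 225/2
98 < 225/2 → triangular
v_peak = √(98·2) = √196 = 14
t_a = 14/2 = 7; t_c = 0
T = 2·7 = 14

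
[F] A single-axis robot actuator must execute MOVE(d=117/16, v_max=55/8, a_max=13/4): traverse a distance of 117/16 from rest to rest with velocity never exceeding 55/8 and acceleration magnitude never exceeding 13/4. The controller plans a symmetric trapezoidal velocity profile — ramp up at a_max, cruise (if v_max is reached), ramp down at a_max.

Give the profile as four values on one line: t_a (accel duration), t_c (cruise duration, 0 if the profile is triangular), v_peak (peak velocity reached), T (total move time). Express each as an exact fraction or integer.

vₘ²/aₘ = (55/8)²/(13/4) = 3025/208
117/16 < 3025/208 so t_c = 0
v_peak = √(117/16·13/4) = √(1521/64) = 39/8
t_a = (39/8)/(13/4) = 3/2; t_c = 0
T = 2·3/2 = 3

t_a=3/2 t_c=0 v_peak=39/8 T=3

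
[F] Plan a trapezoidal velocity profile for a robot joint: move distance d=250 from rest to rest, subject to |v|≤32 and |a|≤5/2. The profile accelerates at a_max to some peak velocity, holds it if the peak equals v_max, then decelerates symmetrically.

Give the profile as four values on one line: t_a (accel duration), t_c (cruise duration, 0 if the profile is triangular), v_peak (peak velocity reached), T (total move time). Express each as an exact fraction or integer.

vₘ²/aₘ = 32²/(5/2) = 2048/5
250 < 2048/5 so t_c = 0
v_peak = √(250·5/2) = √625 = 25
t_a = 25/(5/2) = 10; t_c = 0
T = 2·10 = 20

t_a=10 t_c=0 v_peak=25 T=20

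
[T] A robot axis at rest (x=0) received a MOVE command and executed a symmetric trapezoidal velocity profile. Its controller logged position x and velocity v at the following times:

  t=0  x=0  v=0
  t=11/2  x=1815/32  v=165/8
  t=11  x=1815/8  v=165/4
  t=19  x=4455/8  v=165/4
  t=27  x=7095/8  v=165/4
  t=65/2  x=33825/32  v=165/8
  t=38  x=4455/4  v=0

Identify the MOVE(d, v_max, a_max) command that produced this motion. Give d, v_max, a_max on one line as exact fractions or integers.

final state: t=38, x=4455/4, v=0 → d = 4455/4
a_max = (165/8−0)/(11/2−0) = 15/4
max v = 165/4 over t∈[11,27] → v_max = 165/4
check: 165/4·(11+16) = 4455/4 ✓

d=4455/4 v_max=165/4 a_max=15/4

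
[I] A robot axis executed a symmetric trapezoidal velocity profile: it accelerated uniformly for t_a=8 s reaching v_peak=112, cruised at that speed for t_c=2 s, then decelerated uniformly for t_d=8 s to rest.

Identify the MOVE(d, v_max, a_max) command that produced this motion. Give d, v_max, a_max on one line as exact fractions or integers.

d=1120 v_max=112 a_max=14

a_max = 112/8 = 14
d_a = ½·112·8 = 448; d_c = 112·2 = 224
d = 2·448 + 224 = 1120
t_c = 2 > 0 so v_max = 112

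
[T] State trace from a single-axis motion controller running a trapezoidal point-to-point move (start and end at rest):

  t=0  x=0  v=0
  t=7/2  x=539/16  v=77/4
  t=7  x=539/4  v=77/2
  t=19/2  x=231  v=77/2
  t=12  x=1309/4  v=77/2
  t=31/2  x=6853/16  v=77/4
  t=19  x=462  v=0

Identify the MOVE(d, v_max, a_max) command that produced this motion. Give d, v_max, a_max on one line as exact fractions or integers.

d=462 v_max=77/2 a_max=11/2

final state: t=19, x=462, v=0 → d = 462
a_max = (77/4−0)/(7/2−0) = 11/2
max v = 77/2 over t∈[7,12] → v_max = 77/2
check: 77/2·(7+5) = 462 ✓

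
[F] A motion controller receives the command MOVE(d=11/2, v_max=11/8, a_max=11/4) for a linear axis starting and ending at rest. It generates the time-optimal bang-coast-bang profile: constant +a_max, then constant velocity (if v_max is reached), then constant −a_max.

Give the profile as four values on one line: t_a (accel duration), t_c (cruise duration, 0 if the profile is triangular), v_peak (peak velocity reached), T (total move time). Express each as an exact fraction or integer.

t_a=1/2 t_c=7/2 v_peak=11/8 T=9/2

vₘ²/aₘ = (11/8)²/(11/4) = 11/16
11/2 ≥ 11/16 → trapezoidal
t_a = (11/8)/(11/4) = 1/2; v_peak = 11/8
d_cruise = 11/2 − 11/16 = 77/16; t_c = (77/16)/(11/8) = 7/2
T = 2·1/2 + 7/2 = 9/2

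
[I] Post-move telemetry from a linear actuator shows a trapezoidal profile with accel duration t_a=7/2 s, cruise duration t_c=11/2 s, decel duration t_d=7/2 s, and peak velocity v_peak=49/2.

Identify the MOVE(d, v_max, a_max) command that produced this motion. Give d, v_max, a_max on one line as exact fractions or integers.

a_max = (49/2)/(7/2) = 7
d_a = ½·49/2·7/2 = 343/8; d_c = 49/2·11/2 = 539/4
d = 2·343/8 + 539/4 = 441/2
t_c = 11/2 > 0 ⇒ limit active, v_max = 49/2

d=441/2 v_max=49/2 a_max=7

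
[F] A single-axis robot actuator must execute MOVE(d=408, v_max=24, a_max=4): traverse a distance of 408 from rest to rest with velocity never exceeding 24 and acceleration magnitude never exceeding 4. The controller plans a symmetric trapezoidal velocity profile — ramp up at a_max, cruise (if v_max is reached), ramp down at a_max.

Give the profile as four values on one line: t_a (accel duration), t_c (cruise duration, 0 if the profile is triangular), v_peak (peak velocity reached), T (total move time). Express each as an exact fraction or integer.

v_max²/a_max = 24²/4 = 144
408 ≥ 144 → trapezoidal
t_a = 24/4 = 6; v_peak = 24
d_cruise = 408 − 144 = 264; t_c = 264/24 = 11
T = 2·6 + 11 = 23

t_a=6 t_c=11 v_peak=24 T=23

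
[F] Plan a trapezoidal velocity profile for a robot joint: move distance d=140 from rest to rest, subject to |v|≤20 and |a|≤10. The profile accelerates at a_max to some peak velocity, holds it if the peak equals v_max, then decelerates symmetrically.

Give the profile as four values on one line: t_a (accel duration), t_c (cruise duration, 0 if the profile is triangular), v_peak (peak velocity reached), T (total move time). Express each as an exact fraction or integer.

v_max²/a_max = 20²/10 = 40
140 ≥ 40 so v_max reached
t_a = 20/10 = 2; v_peak = 20
d_cruise = 140 − 40 = 100; t_c = 100/20 = 5
T = 2·2 + 5 = 9

t_a=2 t_c=5 v_peak=20 T=9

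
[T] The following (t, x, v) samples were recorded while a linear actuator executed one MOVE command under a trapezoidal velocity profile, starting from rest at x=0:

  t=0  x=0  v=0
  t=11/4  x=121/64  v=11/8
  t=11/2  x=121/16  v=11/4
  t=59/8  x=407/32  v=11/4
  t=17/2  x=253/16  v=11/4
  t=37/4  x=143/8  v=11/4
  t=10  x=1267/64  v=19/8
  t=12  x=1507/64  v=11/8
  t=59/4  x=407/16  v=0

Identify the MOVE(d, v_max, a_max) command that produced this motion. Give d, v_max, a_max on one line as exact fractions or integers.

final state: t=59/4, x=407/16, v=0 → d = 407/16
a_max = (11/8−0)/(11/4−0) = 1/2
max v = 11/4 over t∈[11/2,37/4] → v_max = 11/4
check: 11/4·(11/2+15/4) = 407/16 ✓

d=407/16 v_max=11/4 a_max=1/2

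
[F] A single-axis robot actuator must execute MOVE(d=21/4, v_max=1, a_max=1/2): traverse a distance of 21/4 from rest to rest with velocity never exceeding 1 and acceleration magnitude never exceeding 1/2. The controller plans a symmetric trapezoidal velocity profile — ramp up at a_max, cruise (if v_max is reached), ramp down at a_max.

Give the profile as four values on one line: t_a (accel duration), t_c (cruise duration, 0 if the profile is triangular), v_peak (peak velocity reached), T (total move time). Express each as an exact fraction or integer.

t_a=2 t_c=13/4 v_peak=1 T=29/4

vₘ²/aₘ = 1²/(1/2) = 2
21/4 ≥ 2 ⇒ cruise phase
t_a = 1/(1/2) = 2; v_peak = 1
d_cruise = 21/4 − 2 = 13/4; t_c = (13/4)/1 = 13/4
T = 2·2 + 13/4 = 29/4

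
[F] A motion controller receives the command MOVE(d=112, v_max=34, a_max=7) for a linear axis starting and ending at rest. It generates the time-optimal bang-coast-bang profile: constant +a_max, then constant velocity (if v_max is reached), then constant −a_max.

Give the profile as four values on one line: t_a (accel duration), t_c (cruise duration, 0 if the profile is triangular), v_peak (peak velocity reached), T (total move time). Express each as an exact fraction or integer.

v_max²/a_max = 34²/7 = 1156/7
112 < 1156/7 → triangular
v_peak = √(112·7) = √784 = 28
t_a = 28/7 = 4; t_c = 0
T = 2·4 = 8

t_a=4 t_c=0 v_peak=28 T=8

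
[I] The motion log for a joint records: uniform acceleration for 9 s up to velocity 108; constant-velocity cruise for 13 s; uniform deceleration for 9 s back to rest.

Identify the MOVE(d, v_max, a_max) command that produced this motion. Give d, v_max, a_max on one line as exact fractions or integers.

a_max = 108/9 = 12
d_a = ½·108·9 = 486; d_c = 108·13 = 1404
d = 2·486 + 1404 = 2376
t_c = 13 > 0 ⇒ limit active, v_max = 108

d=2376 v_max=108 a_max=12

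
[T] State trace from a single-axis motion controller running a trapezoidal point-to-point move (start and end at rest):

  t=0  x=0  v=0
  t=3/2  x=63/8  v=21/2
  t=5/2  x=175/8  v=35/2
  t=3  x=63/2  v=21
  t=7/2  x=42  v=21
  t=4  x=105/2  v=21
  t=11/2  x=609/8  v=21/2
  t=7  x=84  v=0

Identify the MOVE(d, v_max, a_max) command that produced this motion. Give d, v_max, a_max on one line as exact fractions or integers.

final state: t=7, x=84, v=0 → d = 84
a_max = (21/2−0)/(3/2−0) = 7
max v = 21 over t∈[3,4] → v_max = 21
check: 21·(3+1) = 84 ✓

d=84 v_max=21 a_max=7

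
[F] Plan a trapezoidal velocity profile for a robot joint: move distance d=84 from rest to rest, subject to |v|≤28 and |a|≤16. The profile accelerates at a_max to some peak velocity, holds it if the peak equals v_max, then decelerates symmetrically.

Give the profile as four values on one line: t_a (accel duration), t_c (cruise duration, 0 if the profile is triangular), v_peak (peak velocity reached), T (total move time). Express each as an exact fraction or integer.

vₘ²/aₘ = 28²/16 = 49
84 ≥ 49 so v_max reached
t_a = 28/16 = 7/4; v_peak = 28
d_cruise = 84 − 49 = 35; t_c = 35/28 = 5/4
T = 2·7/4 + 5/4 = 19/4

t_a=7/4 t_c=5/4 v_peak=28 T=19/4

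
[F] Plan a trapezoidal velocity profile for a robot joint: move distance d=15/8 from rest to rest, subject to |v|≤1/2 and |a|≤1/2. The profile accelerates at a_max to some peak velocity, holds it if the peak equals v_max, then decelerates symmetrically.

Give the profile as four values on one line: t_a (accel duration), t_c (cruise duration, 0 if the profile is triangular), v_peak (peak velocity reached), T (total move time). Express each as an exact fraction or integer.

t_a=1 t_c=11/4 v_peak=1/2 T=19/4

v_max²/a_max = (1/2)²/(1/2) = 1/2
15/8 ≥ 1/2 ⇒ cruise phase
t_a = (1/2)/(1/2) = 1; v_peak = 1/2
d_cruise = 15/8 − 1/2 = 11/8; t_c = (11/8)/(1/2) = 11/4
T = 2·1 + 11/4 = 19/4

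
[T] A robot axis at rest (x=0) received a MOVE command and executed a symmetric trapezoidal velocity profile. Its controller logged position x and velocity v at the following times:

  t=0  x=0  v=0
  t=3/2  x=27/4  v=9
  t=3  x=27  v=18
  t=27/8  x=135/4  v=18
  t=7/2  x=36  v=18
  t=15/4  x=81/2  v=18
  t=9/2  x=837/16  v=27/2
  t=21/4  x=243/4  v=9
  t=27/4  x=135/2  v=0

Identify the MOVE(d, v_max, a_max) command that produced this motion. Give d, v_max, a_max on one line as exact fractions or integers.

final state: t=27/4, x=135/2, v=0 → d = 135/2
a_max = (9−0)/(3/2−0) = 6
max v = 18 over t∈[3,15/4] → v_max = 18
check: 18·(3+3/4) = 135/2 ✓

d=135/2 v_max=18 a_max=6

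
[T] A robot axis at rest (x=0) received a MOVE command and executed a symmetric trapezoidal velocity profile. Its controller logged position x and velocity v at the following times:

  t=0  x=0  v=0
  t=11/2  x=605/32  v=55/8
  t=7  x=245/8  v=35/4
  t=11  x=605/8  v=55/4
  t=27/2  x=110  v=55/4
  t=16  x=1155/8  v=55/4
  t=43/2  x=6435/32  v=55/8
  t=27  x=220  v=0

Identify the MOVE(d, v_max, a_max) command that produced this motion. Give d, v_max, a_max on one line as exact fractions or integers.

d=220 v_max=55/4 a_max=5/4

final state: t=27, x=220, v=0 → d = 220
a_max = (55/8−0)/(11/2−0) = 5/4
max v = 55/4 over t∈[11,16] → v_max = 55/4
check: 55/4·(11+5) = 220 ✓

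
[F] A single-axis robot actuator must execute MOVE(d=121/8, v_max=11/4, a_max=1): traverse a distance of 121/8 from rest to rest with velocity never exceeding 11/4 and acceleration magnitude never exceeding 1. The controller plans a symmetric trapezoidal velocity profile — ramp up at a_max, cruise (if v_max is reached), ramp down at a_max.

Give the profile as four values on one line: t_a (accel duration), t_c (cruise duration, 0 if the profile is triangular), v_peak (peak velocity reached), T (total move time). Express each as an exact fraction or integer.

t_a=11/4 t_c=11/4 v_peak=11/4 T=33/4

vₘ²/aₘ = (11/4)²/1 = 121/16
121/8 ≥ 121/16 → trapezoidal
t_a = (11/4)/1 = 11/4; v_peak = 11/4
d_cruise = 121/8 − 121/16 = 121/16; t_c = (121/16)/(11/4) = 11/4
T = 2·11/4 + 11/4 = 33/4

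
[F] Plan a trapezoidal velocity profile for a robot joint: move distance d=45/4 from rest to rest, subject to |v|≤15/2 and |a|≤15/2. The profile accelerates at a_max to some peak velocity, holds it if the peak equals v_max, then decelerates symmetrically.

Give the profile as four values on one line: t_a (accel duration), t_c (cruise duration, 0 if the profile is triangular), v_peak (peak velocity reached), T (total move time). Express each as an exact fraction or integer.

t_a=1 t_c=1/2 v_peak=15/2 T=5/2

vₘ²/aₘ = (15/2)²/(15/2) = 15/2
45/4 ≥ 15/2 so v_max reached
t_a = (15/2)/(15/2) = 1; v_peak = 15/2
d_cruise = 45/4 − 15/2 = 15/4; t_c = (15/4)/(15/2) = 1/2
T = 2·1 + 1/2 = 5/2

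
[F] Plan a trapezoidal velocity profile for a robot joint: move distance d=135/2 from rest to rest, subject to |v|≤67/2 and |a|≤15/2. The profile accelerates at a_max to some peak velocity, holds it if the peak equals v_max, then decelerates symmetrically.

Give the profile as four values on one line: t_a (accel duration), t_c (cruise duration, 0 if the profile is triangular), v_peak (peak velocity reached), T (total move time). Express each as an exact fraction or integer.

v_max²/a_max = (67/2)²/(15/2) = 4489/30
135/2 < 4489/30 → triangular
v_peak = √(135/2·15/2) = √(2025/4) = 45/2
t_a = (45/2)/(15/2) = 3; t_c = 0
T = 2·3 = 6

t_a=3 t_c=0 v_peak=45/2 T=6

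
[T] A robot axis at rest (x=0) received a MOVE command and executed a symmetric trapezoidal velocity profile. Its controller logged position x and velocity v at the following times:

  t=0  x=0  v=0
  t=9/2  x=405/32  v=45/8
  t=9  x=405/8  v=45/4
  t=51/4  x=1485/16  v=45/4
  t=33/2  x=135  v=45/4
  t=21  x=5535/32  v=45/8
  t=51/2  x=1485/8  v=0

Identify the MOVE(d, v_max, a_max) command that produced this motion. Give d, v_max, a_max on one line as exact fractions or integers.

d=1485/8 v_max=45/4 a_max=5/4

final state: t=51/2, x=1485/8, v=0 → d = 1485/8
a_max = (45/8−0)/(9/2−0) = 5/4
max v = 45/4 over t∈[9,33/2] → v_max = 45/4
check: 45/4·(9+15/2) = 1485/8 ✓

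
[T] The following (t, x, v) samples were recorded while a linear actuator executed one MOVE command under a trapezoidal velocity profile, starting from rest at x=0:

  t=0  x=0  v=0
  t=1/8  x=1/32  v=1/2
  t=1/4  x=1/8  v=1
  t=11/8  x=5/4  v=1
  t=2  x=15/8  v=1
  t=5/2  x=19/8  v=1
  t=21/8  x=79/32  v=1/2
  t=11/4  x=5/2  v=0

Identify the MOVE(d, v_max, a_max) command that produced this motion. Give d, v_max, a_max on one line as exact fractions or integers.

final state: t=11/4, x=5/2, v=0 → d = 5/2
a_max = (1/2−0)/(1/8−0) = 4
max v = 1 over t∈[1/4,5/2] → v_max = 1
check: 1·(1/4+9/4) = 5/2 ✓

d=5/2 v_max=1 a_max=4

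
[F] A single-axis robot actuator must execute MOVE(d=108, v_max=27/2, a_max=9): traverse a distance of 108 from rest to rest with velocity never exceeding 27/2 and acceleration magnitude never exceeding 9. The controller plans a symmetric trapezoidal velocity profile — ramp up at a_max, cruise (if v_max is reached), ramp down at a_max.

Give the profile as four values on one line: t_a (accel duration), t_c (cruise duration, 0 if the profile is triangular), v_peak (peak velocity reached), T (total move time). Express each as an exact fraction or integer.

t_a=3/2 t_c=13/2 v_peak=27/2 T=19/2

(v_max)²/a_max = (27/2)²/9 = 81/4
108 ≥ 81/4 ⇒ cruise phase
t_a = (27/2)/9 = 3/2; v_peak = 27/2
d_cruise = 108 − 81/4 = 351/4; t_c = (351/4)/(27/2) = 13/2
T = 2·3/2 + 13/2 = 19/2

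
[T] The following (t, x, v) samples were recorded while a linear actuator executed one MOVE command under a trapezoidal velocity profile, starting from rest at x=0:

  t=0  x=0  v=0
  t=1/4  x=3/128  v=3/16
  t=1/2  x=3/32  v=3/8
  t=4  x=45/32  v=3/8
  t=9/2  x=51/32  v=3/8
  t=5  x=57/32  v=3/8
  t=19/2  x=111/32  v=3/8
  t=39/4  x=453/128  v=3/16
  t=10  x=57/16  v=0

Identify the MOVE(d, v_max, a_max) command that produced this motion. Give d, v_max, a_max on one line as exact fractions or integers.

final state: t=10, x=57/16, v=0 → d = 57/16
a_max = (3/16−0)/(1/4−0) = 3/4
max v = 3/8 over t∈[1/2,19/2] → v_max = 3/8
check: 3/8·(1/2+9) = 57/16 ✓

d=57/16 v_max=3/8 a_max=3/4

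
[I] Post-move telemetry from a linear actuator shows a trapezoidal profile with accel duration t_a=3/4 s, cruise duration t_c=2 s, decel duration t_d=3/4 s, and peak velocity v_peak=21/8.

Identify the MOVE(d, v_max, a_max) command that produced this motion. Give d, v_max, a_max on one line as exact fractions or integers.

a_max = (21/8)/(3/4) = 7/2
d_a = ½·21/8·3/4 = 63/64; d_c = 21/8·2 = 21/4
d = 2·63/64 + 21/4 = 231/32
t_c = 2 > 0 → v_max = v_peak = 21/8

d=231/32 v_max=21/8 a_max=7/2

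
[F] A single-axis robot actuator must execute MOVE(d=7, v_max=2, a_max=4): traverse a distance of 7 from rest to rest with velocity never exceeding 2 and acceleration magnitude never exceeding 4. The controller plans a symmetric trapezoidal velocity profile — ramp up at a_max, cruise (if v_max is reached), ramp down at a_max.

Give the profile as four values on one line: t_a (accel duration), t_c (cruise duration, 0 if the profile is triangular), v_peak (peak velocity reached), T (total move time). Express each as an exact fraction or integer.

(v_max)²/a_max = 2²/4 = 1
7 ≥ 1 ⇒ cruise phase
t_a = 2/4 = 1/2; v_peak = 2
d_cruise = 7 − 1 = 6; t_c = 6/2 = 3
T = 2·1/2 + 3 = 4

t_a=1/2 t_c=3 v_peak=2 T=4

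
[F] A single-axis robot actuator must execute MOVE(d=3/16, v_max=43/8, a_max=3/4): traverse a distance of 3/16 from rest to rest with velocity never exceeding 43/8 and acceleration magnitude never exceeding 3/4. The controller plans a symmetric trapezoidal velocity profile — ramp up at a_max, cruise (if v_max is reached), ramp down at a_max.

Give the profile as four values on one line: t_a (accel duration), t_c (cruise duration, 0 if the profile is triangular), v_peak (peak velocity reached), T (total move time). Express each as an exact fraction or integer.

v_max²/a_max = (43/8)²/(3/4) = 1849/48
3/16 < 1849/48 so t_c = 0
v_peak = √(3/16·3/4) = √(9/64) = 3/8
t_a = (3/8)/(3/4) = 1/2; t_c = 0
T = 2·1/2 = 1

t_a=1/2 t_c=0 v_peak=3/8 T=1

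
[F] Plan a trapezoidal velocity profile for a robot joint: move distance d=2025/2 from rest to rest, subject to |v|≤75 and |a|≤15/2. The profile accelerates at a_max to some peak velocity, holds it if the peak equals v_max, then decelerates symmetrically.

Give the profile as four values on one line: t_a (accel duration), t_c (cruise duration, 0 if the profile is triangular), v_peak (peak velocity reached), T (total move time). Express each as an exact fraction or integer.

t_a=10 t_c=7/2 v_peak=75 T=47/2

(v_max)²/a_max = 75²/(15/2) = 750
2025/2 ≥ 750 so v_max reached
t_a = 75/(15/2) = 10; v_peak = 75
d_cruise = 2025/2 − 750 = 525/2; t_c = (525/2)/75 = 7/2
T = 2·10 + 7/2 = 47/2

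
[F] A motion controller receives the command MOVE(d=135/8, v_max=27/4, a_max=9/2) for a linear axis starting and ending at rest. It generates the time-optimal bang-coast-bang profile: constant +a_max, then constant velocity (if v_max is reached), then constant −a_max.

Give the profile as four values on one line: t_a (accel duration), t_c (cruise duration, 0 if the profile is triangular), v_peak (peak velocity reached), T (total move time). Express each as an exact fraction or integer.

(v_max)²/a_max = (27/4)²/(9/2) = 81/8
135/8 ≥ 81/8 ⇒ cruise phase
t_a = (27/4)/(9/2) = 3/2; v_peak = 27/4
d_cruise = 135/8 − 81/8 = 27/4; t_c = (27/4)/(27/4) = 1
T = 2·3/2 + 1 = 4

t_a=3/2 t_c=1 v_peak=27/4 T=4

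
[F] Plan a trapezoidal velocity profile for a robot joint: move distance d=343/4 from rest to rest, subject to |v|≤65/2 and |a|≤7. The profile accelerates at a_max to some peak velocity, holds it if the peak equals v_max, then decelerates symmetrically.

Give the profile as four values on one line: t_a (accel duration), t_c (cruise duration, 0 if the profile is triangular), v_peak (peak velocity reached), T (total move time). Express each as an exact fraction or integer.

v_max²/a_max = (65/2)²/7 = 4225/28
343/4 < 4225/28 → triangular
v_peak = √(343/4·7) = √(2401/4) = 49/2
t_a = (49/2)/7 = 7/2; t_c = 0
T = 2·7/2 = 7

t_a=7/2 t_c=0 v_peak=49/2 T=7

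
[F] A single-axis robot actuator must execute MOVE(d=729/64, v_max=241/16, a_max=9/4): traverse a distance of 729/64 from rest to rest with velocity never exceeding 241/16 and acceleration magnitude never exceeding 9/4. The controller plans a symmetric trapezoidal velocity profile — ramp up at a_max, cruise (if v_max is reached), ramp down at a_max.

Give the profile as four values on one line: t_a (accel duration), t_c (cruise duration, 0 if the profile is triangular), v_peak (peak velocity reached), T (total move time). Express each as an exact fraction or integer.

(v_max)²/a_max = (241/16)²/(9/4) = 58081/576
729/64 < 58081/576 so t_c = 0
v_peak = √(729/64·9/4) = √(6561/256) = 81/16
t_a = (81/16)/(9/4) = 9/4; t_c = 0
T = 2·9/4 = 9/2

t_a=9/4 t_c=0 v_peak=81/16 T=9/2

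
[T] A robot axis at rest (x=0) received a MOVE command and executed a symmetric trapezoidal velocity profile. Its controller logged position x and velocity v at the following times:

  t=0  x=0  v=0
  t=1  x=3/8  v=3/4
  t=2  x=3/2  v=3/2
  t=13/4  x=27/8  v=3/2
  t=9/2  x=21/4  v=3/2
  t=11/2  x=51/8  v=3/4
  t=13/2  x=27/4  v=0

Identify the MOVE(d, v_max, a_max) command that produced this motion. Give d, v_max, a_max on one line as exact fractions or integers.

final state: t=13/2, x=27/4, v=0 → d = 27/4
a_max = (3/4−0)/(1−0) = 3/4
max v = 3/2 over t∈[2,9/2] → v_max = 3/2
check: 3/2·(2+5/2) = 27/4 ✓

d=27/4 v_max=3/2 a_max=3/4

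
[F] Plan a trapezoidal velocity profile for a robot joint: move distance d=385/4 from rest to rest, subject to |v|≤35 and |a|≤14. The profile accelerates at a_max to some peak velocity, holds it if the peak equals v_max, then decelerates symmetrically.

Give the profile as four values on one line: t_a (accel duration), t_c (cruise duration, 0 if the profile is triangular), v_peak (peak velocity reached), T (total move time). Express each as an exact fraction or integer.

(v_max)²/a_max = 35²/14 = 175/2
385/4 ≥ 175/2 ⇒ cruise phase
t_a = 35/14 = 5/2; v_peak = 35
d_cruise = 385/4 − 175/2 = 35/4; t_c = (35/4)/35 = 1/4
T = 2·5/2 + 1/4 = 21/4

t_a=5/2 t_c=1/4 v_peak=35 T=21/4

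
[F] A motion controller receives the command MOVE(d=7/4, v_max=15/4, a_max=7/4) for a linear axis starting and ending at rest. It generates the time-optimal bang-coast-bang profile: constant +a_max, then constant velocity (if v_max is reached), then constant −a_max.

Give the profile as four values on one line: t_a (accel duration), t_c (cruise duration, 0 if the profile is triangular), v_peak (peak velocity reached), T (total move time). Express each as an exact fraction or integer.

t_a=1 t_c=0 v_peak=7/4 T=2

v_max²/a_max = (15/4)²/(7/4) = 225/28
7/4 < 225/28 → triangular
v_peak = √(7/4·7/4) = √(49/16) = 7/4
t_a = (7/4)/(7/4) = 1; t_c = 0
T = 2·1 = 2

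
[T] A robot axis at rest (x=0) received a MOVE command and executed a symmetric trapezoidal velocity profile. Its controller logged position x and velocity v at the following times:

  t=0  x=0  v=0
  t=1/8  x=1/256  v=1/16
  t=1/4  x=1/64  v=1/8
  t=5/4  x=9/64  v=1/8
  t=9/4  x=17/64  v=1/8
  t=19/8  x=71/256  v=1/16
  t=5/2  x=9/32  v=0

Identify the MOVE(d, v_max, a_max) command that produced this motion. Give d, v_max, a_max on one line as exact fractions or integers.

d=9/32 v_max=1/8 a_max=1/2

final state: t=5/2, x=9/32, v=0 → d = 9/32
a_max = (1/16−0)/(1/8−0) = 1/2
max v = 1/8 over t∈[1/4,9/4] → v_max = 1/8
check: 1/8·(1/4+2) = 9/32 ✓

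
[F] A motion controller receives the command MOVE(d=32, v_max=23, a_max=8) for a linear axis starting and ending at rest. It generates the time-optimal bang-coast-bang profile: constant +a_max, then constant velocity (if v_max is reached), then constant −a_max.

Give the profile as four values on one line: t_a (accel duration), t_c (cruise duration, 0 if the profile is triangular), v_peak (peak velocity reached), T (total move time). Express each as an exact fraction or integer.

t_a=2 t_c=0 v_peak=16 T=4

(v_max)²/a_max = 23²/8 = 529/8
32 < 529/8 → triangular
v_peak = √(32·8) = √256 = 16
t_a = 16/8 = 2; t_c = 0
T = 2·2 = 4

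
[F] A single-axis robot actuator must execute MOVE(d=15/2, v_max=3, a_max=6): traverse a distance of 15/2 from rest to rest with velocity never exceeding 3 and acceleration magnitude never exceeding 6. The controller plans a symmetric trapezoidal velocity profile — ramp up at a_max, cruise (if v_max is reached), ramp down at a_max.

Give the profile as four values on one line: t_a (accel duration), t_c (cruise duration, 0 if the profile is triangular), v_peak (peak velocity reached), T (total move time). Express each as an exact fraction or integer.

v_max²/a_max = 3²/6 = 3/2
15/2 ≥ 3/2 → trapezoidal
t_a = 3/6 = 1/2; v_peak = 3
d_cruise = 15/2 − 3/2 = 6; t_c = 6/3 = 2
T = 2·1/2 + 2 = 3

t_a=1/2 t_c=2 v_peak=3 T=3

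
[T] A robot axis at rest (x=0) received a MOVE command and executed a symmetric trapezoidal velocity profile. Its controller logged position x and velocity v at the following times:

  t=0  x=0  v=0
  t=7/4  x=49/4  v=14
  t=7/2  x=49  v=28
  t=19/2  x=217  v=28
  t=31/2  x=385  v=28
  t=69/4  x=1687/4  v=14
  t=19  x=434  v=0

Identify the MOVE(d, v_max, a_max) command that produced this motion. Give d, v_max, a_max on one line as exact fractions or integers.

d=434 v_max=28 a_max=8

final state: t=19, x=434, v=0 → d = 434
a_max = (14−0)/(7/4−0) = 8
max v = 28 over t∈[7/2,31/2] → v_max = 28
check: 28·(7/2+12) = 434 ✓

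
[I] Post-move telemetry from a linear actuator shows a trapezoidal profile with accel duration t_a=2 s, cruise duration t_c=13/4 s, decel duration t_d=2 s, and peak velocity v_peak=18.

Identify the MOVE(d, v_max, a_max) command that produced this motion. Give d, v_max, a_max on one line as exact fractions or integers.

d=189/2 v_max=18 a_max=9

a_max = 18/2 = 9
d_a = ½·18·2 = 18; d_c = 18·13/4 = 117/2
d = 2·18 + 117/2 = 189/2
t_c = 13/4 > 0 ⇒ limit active, v_max = 18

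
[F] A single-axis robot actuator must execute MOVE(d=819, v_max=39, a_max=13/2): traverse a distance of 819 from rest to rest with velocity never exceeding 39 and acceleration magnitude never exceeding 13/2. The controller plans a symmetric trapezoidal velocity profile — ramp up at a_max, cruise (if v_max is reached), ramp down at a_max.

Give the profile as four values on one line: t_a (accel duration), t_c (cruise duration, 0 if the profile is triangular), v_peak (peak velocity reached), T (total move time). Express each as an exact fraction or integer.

(v_max)²/a_max = 39²/(13/2) = 234
819 ≥ 234 so v_max reached
t_a = 39/(13/2) = 6; v_peak = 39
d_cruise = 819 − 234 = 585; t_c = 585/39 = 15
T = 2·6 + 15 = 27

t_a=6 t_c=15 v_peak=39 T=27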